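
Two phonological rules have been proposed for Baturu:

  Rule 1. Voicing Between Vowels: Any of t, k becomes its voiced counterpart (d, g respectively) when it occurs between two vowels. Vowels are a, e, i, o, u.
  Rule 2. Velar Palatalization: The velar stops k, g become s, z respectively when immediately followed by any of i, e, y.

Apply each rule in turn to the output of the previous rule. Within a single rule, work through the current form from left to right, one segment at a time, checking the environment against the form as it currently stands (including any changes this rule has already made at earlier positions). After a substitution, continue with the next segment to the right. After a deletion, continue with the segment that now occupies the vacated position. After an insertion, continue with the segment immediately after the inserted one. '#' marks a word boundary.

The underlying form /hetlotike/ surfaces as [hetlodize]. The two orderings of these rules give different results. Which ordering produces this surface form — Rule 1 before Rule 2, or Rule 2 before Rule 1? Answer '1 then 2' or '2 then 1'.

Order 1 then 2:
  1 Voicing Between Vowels: [hetlotike] → [hetlodige]
  2 Velar Palatalization: [hetlodige] → [hetlodize]
  result: [hetlodize]
Order 2 then 1:
  2 Velar Palatalization: [hetlotike] → [hetlotise]
  1 Voicing Between Vowels: [hetlotise] → [hetlodise]
  result: [hetlodise]

1 then 2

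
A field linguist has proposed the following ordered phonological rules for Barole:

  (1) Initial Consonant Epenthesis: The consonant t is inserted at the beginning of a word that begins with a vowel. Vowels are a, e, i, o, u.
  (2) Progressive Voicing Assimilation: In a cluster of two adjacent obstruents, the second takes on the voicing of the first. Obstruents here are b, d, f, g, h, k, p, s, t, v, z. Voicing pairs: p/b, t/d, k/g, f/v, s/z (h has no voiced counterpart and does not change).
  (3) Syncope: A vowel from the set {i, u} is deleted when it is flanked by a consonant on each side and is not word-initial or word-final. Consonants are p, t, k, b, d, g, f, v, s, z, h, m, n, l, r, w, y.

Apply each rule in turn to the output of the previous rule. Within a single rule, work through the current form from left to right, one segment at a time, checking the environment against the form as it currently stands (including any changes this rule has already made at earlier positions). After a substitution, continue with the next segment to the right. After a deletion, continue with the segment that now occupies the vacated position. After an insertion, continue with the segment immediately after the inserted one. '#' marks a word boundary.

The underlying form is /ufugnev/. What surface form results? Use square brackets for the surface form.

(1) Initial Consonant Epenthesis: [ufugnev] → [tufugnev]
(2) Progressive Voicing Assimilation: no change — [tufugnev]
(3) Syncope: [tufugnev] → [tfgnev]

[tfgnev]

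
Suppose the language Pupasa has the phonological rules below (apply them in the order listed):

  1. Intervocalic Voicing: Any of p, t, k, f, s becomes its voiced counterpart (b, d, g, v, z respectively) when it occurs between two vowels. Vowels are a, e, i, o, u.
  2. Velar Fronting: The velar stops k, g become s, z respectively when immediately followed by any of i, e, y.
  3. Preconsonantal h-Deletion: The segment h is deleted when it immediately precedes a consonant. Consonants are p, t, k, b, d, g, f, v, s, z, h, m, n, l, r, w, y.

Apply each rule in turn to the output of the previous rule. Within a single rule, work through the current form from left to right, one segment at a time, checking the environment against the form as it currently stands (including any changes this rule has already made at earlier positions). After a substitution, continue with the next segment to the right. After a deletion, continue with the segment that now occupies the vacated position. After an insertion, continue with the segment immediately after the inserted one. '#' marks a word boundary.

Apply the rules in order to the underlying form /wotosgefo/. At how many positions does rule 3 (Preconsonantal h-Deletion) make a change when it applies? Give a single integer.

0

1 Intervocalic Voicing: [wotosgefo] → [wodosgevo]
2 Velar Fronting: [wodosgevo] → [wodoszevo]
3 Preconsonantal h-Deletion: no change — [wodoszevo]
Rule 3 changed 0 position(s).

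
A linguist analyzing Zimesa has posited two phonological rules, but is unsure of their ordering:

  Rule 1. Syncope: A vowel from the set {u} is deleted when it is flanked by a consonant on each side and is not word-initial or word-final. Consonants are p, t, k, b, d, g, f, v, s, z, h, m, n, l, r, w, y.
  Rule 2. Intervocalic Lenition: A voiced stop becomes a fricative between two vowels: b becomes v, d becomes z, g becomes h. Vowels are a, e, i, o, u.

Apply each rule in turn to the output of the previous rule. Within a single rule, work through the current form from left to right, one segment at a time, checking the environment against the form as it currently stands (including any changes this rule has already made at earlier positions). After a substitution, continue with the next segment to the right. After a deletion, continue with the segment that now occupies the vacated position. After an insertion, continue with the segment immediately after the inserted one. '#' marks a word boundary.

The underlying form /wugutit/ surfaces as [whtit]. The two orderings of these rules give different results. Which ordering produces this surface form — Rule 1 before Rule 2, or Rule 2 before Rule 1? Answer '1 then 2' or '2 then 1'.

Order 1 then 2:
  1 Syncope: [wugutit] → [wgtit]
  2 Intervocalic Lenition: no change — [wgtit]
  result: [wgtit]
Order 2 then 1:
  2 Intervocalic Lenition: [wugutit] → [wuhutit]
  1 Syncope: [wuhutit] → [whtit]
  result: [whtit]

2 then 1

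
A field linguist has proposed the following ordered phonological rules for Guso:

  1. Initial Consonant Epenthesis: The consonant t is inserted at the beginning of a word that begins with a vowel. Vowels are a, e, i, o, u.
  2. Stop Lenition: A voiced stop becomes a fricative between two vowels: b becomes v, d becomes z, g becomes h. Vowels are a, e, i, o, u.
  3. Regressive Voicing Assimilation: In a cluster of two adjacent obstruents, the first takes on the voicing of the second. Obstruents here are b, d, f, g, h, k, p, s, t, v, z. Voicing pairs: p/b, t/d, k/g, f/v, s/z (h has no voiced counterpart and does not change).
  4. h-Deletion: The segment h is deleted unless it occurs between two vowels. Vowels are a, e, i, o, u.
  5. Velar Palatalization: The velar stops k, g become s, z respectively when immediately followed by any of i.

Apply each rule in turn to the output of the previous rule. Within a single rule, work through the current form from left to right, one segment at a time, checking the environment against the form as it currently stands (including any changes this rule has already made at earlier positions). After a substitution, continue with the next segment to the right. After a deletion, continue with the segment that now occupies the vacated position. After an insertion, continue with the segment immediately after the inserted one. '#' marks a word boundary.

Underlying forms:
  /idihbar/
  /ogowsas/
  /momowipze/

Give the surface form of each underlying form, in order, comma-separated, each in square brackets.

/idihbar/:
  1 Initial Consonant Epenthesis: [idihbar] → [tidihbar]
  2 Stop Lenition: [tidihbar] → [tizihbar]
  3 Regressive Voicing Assimilation: no change — [tizihbar]
  4 h-Deletion: [tizihbar] → [tizibar]
  5 Velar Palatalization: no change — [tizibar]
/ogowsas/:
  1 Initial Consonant Epenthesis: [ogowsas] → [togowsas]
  2 Stop Lenition: [togowsas] → [tohowsas]
  3 Regressive Voicing Assimilation: no change — [tohowsas]
  4 h-Deletion: no change — [tohowsas]
  5 Velar Palatalization: no change — [tohowsas]
/momowipze/:
  1 Initial Consonant Epenthesis: no change — [momowipze]
  2 Stop Lenition: no change — [momowipze]
  3 Regressive Voicing Assimilation: [momowipze] → [momowibze]
  4 h-Deletion: no change — [momowibze]
  5 Velar Palatalization: no change — [momowibze]

[tizibar], [tohowsas], [momowibze]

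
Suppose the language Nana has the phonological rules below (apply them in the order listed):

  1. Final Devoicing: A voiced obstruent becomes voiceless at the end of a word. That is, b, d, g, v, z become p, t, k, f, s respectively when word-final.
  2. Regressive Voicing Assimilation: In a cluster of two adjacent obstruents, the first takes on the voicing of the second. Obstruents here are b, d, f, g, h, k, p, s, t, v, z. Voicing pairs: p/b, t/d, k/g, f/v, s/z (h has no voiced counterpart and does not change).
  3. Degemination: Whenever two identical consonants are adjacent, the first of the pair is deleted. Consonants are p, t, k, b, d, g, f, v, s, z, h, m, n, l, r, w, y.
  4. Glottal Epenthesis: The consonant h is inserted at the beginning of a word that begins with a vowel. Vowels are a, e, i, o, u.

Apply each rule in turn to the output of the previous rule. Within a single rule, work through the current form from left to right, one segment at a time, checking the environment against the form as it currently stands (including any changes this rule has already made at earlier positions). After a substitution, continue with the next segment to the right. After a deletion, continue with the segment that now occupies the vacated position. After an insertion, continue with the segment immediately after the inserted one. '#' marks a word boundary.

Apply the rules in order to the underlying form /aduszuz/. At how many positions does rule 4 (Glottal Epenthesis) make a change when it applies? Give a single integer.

1

1 Final Devoicing: [aduszuz] → [aduszus]
2 Regressive Voicing Assimilation: [aduszus] → [aduzzus]
3 Degemination: [aduzzus] → [aduzus]
4 Glottal Epenthesis: [aduzus] → [haduzus]
Rule 4 changed 1 position(s).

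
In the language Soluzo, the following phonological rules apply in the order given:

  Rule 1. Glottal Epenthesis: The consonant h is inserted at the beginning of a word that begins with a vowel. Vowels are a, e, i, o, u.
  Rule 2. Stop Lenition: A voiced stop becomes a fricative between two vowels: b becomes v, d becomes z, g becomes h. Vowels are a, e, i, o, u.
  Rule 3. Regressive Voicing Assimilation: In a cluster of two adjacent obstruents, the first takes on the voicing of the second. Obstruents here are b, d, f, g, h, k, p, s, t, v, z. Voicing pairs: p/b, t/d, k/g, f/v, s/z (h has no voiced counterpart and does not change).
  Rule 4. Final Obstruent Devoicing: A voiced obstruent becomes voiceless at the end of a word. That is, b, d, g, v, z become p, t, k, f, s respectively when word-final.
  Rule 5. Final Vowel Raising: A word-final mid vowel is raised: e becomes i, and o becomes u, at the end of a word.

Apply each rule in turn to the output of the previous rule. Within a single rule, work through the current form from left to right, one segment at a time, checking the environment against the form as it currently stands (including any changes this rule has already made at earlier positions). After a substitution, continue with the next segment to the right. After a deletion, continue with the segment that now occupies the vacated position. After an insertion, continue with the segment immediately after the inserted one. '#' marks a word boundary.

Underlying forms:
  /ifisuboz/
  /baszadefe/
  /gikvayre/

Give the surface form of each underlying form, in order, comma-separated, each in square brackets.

/ifisuboz/:
  Rule 1 Glottal Epenthesis: [ifisuboz] → [hifisuboz]
  Rule 2 Stop Lenition: [hifisuboz] → [hifisuvoz]
  Rule 3 Regressive Voicing Assimilation: no change — [hifisuvoz]
  Rule 4 Final Obstruent Devoicing: [hifisuvoz] → [hifisuvos]
  Rule 5 Final Vowel Raising: no change — [hifisuvos]
/baszadefe/:
  Rule 1 Glottal Epenthesis: no change — [baszadefe]
  Rule 2 Stop Lenition: [baszadefe] → [baszazefe]
  Rule 3 Regressive Voicing Assimilation: [baszazefe] → [bazzazefe]
  Rule 4 Final Obstruent Devoicing: no change — [bazzazefe]
  Rule 5 Final Vowel Raising: [bazzazefe] → [bazzazefi]
/gikvayre/:
  Rule 1 Glottal Epenthesis: no change — [gikvayre]
  Rule 2 Stop Lenition: no change — [gikvayre]
  Rule 3 Regressive Voicing Assimilation: [gikvayre] → [gigvayre]
  Rule 4 Final Obstruent Devoicing: no change — [gigvayre]
  Rule 5 Final Vowel Raising: [gigvayre] → [gigvayri]

[hifisuvos], [bazzazefi], [gigvayri]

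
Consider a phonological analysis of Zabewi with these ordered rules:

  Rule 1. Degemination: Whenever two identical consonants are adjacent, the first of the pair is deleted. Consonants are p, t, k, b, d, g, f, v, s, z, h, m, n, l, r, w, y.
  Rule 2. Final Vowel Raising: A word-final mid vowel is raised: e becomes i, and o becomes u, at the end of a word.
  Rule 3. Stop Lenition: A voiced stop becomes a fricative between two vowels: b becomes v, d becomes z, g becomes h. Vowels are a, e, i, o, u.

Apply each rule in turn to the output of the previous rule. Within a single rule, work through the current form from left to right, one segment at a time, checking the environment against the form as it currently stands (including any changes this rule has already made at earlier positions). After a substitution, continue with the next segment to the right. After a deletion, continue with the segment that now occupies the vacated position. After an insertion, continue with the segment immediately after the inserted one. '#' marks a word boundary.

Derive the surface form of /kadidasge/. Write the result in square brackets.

Rule 1 Degemination: no change — [kadidasge]
Rule 2 Final Vowel Raising: [kadidasge] → [kadidasgi]
Rule 3 Stop Lenition: [kadidasgi] → [kazizasgi]

[kazizasgi]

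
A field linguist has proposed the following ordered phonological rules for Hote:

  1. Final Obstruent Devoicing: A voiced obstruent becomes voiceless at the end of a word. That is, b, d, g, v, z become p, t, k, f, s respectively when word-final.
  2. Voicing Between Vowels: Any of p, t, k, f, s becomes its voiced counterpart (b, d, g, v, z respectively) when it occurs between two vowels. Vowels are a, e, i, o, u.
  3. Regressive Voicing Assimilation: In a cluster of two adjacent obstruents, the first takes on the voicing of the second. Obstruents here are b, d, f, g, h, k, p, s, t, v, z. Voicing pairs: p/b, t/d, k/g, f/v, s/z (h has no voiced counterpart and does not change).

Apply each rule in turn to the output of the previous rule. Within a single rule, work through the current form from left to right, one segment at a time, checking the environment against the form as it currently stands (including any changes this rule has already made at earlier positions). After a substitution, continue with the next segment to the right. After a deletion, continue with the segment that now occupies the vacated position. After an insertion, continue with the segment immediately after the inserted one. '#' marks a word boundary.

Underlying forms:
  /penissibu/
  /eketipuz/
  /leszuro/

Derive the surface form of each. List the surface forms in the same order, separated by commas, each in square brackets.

/penissibu/:
  1 Final Obstruent Devoicing: no change — [penissibu]
  2 Voicing Between Vowels: no change — [penissibu]
  3 Regressive Voicing Assimilation: no change — [penissibu]
/eketipuz/:
  1 Final Obstruent Devoicing: [eketipuz] → [eketipus]
  2 Voicing Between Vowels: [eketipus] → [egedibus]
  3 Regressive Voicing Assimilation: no change — [egedibus]
/leszuro/:
  1 Final Obstruent Devoicing: no change — [leszuro]
  2 Voicing Between Vowels: no change — [leszuro]
  3 Regressive Voicing Assimilation: [leszuro] → [lezzuro]

[penissibu], [egedibus], [lezzuro]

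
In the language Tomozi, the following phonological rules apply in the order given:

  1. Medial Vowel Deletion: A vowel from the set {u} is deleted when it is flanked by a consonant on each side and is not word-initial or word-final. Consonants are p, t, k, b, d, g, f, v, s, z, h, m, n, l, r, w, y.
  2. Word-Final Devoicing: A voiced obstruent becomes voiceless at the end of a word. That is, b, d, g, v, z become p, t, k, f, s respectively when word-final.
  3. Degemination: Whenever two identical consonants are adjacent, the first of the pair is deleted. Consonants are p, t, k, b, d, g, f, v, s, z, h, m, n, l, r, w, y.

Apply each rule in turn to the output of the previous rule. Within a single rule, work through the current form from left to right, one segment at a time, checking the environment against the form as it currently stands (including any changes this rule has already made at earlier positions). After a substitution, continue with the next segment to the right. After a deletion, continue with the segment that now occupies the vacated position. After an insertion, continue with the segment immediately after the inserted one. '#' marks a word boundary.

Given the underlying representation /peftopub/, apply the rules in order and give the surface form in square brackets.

1 Medial Vowel Deletion: [peftopub] → [peftopb]
2 Word-Final Devoicing: [peftopb] → [peftopp]
3 Degemination: [peftopp] → [peftop]

[peftop]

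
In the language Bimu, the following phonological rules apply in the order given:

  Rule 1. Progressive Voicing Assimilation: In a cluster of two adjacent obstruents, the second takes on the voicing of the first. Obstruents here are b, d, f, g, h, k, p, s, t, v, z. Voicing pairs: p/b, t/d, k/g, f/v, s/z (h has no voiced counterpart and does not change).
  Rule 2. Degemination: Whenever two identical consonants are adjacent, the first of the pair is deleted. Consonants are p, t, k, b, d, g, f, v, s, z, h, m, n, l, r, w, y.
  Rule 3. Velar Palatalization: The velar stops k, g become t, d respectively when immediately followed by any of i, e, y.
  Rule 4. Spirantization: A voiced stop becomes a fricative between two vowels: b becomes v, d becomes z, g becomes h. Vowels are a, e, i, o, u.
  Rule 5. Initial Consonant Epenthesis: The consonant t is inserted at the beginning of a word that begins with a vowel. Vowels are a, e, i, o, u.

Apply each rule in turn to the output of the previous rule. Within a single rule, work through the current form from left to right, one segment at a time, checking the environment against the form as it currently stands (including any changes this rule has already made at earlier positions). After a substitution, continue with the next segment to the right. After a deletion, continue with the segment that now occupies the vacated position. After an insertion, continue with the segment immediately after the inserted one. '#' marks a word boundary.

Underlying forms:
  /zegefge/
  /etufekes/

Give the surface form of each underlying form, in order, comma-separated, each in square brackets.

/zegefge/:
  Rule 1 Progressive Voicing Assimilation: [zegefge] → [zegefke]
  Rule 2 Degemination: no change — [zegefke]
  Rule 3 Velar Palatalization: [zegefke] → [zedefte]
  Rule 4 Spirantization: [zedefte] → [zezefte]
  Rule 5 Initial Consonant Epenthesis: no change — [zezefte]
/etufekes/:
  Rule 1 Progressive Voicing Assimilation: no change — [etufekes]
  Rule 2 Degemination: no change — [etufekes]
  Rule 3 Velar Palatalization: [etufekes] → [etufetes]
  Rule 4 Spirantization: no change — [etufetes]
  Rule 5 Initial Consonant Epenthesis: [etufetes] → [tetufetes]

[zezefte], [tetufetes]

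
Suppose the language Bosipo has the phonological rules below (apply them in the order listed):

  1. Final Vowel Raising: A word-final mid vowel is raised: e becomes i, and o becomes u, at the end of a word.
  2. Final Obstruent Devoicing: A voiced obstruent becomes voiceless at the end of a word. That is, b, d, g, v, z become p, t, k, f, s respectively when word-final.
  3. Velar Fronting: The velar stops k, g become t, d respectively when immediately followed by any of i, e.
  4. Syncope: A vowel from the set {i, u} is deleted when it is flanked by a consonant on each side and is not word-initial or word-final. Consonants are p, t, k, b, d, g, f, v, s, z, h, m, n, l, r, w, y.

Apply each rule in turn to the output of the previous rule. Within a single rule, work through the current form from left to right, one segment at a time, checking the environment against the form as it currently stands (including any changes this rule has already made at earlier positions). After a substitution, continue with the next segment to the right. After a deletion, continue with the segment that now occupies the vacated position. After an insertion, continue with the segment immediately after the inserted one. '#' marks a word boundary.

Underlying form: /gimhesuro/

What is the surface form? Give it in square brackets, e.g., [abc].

1 Final Vowel Raising: [gimhesuro] → [gimhesuru]
2 Final Obstruent Devoicing: no change — [gimhesuru]
3 Velar Fronting: [gimhesuru] → [dimhesuru]
4 Syncope: [dimhesuru] → [dmhesru]

[dmhesru]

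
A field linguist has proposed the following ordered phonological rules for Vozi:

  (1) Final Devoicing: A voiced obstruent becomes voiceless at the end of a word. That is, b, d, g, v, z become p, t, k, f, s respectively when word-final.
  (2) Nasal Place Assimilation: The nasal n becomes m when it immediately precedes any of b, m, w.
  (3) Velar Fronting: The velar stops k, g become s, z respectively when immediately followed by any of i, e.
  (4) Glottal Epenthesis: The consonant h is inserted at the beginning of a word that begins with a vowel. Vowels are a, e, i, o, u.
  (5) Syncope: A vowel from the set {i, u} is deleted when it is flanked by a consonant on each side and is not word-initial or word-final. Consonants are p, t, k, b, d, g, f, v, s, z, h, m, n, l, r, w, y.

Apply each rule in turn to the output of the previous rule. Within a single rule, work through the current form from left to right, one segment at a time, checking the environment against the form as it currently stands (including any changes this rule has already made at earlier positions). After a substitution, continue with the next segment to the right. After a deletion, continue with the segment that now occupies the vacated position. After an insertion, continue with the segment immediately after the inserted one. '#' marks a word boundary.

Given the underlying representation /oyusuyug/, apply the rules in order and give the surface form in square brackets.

[hoysyk]

(1) Final Devoicing: [oyusuyug] → [oyusuyuk]
(2) Nasal Place Assimilation: no change — [oyusuyuk]
(3) Velar Fronting: no change — [oyusuyuk]
(4) Glottal Epenthesis: [oyusuyuk] → [hoyusuyuk]
(5) Syncope: [hoyusuyuk] → [hoysyk]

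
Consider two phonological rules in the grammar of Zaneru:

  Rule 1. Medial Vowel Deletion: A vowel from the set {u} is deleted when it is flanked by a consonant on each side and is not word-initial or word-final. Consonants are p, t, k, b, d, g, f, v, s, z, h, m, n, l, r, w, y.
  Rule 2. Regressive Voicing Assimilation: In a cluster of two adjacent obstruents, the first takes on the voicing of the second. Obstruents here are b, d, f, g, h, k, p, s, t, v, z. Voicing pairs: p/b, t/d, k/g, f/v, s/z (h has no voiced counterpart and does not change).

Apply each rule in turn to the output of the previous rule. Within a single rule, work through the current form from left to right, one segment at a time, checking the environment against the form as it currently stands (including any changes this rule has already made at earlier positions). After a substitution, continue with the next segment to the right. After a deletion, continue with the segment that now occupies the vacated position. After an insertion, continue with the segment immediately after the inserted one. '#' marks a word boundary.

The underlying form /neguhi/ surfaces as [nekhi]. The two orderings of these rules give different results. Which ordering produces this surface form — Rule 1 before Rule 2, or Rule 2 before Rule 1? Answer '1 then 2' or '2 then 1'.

1 then 2

Order 1 then 2:
  1 Medial Vowel Deletion: [neguhi] → [neghi]
  2 Regressive Voicing Assimilation: [neghi] → [nekhi]
  result: [nekhi]
Order 2 then 1:
  2 Regressive Voicing Assimilation: no change — [neguhi]
  1 Medial Vowel Deletion: [neguhi] → [neghi]
  result: [neghi]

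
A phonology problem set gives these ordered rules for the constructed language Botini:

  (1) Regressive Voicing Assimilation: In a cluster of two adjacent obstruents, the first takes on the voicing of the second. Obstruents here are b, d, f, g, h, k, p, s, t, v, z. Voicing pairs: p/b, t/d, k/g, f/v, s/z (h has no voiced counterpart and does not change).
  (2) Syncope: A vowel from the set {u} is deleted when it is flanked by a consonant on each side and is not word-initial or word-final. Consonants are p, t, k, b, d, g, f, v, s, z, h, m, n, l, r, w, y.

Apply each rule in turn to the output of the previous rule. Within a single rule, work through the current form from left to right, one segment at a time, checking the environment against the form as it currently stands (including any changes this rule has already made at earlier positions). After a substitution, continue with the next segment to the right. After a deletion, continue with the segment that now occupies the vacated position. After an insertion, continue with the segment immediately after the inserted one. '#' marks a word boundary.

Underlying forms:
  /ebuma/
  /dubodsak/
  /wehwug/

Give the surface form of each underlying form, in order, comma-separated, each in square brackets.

/ebuma/:
  (1) Regressive Voicing Assimilation: no change — [ebuma]
  (2) Syncope: [ebuma] → [ebma]
/dubodsak/:
  (1) Regressive Voicing Assimilation: [dubodsak] → [dubotsak]
  (2) Syncope: [dubotsak] → [dbotsak]
/wehwug/:
  (1) Regressive Voicing Assimilation: no change — [wehwug]
  (2) Syncope: [wehwug] → [wehwg]

[ebma], [dbotsak], [wehwg]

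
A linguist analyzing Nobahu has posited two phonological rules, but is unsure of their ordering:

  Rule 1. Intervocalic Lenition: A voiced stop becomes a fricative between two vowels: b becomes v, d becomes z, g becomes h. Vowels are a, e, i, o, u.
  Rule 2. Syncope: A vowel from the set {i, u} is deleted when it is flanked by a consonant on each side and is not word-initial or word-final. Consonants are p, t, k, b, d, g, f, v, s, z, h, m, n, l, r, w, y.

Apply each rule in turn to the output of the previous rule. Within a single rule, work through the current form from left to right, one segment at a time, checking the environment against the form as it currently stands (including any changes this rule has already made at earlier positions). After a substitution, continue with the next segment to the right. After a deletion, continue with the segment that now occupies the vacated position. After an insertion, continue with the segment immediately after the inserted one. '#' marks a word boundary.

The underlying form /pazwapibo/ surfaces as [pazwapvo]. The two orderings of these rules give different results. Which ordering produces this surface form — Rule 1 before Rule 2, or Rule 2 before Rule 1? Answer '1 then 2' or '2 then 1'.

Order 1 then 2:
  1 Intervocalic Lenition: [pazwapibo] → [pazwapivo]
  2 Syncope: [pazwapivo] → [pazwapvo]
  result: [pazwapvo]
Order 2 then 1:
  2 Syncope: [pazwapibo] → [pazwapbo]
  1 Intervocalic Lenition: no change — [pazwapbo]
  result: [pazwapbo]

1 then 2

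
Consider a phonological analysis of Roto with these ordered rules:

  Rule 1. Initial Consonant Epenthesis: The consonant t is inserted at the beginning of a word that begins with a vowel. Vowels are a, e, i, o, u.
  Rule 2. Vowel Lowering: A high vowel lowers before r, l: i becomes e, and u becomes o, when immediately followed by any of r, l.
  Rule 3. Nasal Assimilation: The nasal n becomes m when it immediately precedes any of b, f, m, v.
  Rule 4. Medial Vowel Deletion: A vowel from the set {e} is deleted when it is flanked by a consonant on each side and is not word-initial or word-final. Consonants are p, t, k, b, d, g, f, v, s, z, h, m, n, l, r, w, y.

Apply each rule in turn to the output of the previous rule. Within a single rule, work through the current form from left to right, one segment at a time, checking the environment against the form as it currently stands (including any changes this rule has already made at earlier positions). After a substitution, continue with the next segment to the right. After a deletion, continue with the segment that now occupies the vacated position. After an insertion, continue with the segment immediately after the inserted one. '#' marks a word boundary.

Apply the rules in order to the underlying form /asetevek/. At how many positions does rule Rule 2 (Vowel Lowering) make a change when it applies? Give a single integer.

0

Rule 1 Initial Consonant Epenthesis: [asetevek] → [tasetevek]
Rule 2 Vowel Lowering: no change — [tasetevek]
Rule 3 Nasal Assimilation: no change — [tasetevek]
Rule 4 Medial Vowel Deletion: [tasetevek] → [tastvk]
Rule Rule 2 changed 0 position(s).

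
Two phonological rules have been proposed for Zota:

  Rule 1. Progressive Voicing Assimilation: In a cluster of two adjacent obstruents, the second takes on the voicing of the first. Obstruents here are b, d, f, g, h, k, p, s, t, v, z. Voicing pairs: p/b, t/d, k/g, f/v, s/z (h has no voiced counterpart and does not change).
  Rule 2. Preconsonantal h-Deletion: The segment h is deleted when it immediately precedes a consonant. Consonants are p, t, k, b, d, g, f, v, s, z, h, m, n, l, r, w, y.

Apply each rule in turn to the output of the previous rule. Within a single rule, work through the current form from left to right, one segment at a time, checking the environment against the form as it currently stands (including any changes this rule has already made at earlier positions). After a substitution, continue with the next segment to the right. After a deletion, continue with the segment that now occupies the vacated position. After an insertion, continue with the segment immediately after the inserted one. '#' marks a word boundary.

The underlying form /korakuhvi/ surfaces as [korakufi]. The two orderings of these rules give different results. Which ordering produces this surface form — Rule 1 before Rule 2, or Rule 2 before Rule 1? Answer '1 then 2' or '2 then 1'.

1 then 2

Order 1 then 2:
  1 Progressive Voicing Assimilation: [korakuhvi] → [korakuhfi]
  2 Preconsonantal h-Deletion: [korakuhfi] → [korakufi]
  result: [korakufi]
Order 2 then 1:
  2 Preconsonantal h-Deletion: [korakuhvi] → [korakuvi]
  1 Progressive Voicing Assimilation: no change — [korakuvi]
  result: [korakuvi]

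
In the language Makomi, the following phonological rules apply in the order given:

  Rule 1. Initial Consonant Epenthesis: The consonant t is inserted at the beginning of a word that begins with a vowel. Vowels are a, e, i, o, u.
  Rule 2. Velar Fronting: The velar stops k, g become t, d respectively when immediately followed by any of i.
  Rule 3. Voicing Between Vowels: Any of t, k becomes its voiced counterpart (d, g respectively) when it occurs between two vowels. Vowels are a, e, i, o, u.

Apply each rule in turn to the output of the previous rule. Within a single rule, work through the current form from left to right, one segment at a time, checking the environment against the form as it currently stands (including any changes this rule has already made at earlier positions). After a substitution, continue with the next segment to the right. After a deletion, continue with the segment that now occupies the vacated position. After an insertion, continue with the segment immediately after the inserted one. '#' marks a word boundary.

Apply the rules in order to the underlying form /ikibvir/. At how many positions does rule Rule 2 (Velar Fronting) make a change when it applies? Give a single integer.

Rule 1 Initial Consonant Epenthesis: [ikibvir] → [tikibvir]
Rule 2 Velar Fronting: [tikibvir] → [titibvir]
Rule 3 Voicing Between Vowels: [titibvir] → [tidibvir]
Rule Rule 2 changed 1 position(s).

1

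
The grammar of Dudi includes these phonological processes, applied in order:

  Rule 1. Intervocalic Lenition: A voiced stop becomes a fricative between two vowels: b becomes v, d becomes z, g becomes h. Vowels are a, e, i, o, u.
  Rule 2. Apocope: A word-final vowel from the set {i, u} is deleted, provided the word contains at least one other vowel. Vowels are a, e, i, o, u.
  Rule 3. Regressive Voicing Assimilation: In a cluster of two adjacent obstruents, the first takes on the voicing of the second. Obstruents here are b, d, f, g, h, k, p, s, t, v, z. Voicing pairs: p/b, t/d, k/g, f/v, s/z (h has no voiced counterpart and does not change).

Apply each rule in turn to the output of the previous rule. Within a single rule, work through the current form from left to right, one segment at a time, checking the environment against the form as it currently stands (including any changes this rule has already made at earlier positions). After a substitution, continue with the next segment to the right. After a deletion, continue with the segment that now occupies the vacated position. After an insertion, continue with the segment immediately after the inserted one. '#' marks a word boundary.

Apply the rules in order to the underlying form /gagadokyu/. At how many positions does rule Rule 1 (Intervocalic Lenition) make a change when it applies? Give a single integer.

Rule 1 Intervocalic Lenition: [gagadokyu] → [gahazokyu]
Rule 2 Apocope: [gahazokyu] → [gahazoky]
Rule 3 Regressive Voicing Assimilation: no change — [gahazoky]
Rule Rule 1 changed 2 position(s).

2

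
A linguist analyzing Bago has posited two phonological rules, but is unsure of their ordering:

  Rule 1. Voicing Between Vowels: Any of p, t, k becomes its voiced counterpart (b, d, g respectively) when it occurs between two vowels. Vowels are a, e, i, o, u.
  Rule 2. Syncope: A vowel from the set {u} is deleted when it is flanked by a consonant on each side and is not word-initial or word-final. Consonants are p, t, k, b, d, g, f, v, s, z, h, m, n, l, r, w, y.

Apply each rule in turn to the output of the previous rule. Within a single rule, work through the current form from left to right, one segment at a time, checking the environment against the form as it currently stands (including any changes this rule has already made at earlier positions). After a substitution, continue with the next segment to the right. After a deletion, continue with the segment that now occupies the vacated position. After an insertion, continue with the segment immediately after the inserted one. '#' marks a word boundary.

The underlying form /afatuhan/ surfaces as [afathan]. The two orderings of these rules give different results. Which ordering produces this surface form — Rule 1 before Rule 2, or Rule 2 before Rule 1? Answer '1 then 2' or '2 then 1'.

Order 1 then 2:
  1 Voicing Between Vowels: [afatuhan] → [afaduhan]
  2 Syncope: [afaduhan] → [afadhan]
  result: [afadhan]
Order 2 then 1:
  2 Syncope: [afatuhan] → [afathan]
  1 Voicing Between Vowels: no change — [afathan]
  result: [afathan]

2 then 1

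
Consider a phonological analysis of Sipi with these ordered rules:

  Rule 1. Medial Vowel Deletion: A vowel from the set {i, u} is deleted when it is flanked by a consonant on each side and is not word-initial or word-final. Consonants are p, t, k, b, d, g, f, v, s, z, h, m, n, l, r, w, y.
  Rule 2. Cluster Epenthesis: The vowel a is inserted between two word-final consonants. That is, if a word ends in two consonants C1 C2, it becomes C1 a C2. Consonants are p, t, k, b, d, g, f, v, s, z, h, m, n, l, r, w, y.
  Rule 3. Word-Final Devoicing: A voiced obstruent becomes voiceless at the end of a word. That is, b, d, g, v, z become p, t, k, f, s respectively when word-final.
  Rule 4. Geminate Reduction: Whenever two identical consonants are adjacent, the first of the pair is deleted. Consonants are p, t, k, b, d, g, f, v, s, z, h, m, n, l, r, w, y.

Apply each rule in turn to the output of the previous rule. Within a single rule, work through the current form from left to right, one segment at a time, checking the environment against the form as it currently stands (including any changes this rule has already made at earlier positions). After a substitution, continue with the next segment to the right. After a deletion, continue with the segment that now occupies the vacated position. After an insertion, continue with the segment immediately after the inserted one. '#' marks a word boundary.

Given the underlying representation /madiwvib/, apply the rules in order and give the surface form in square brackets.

[madwvap]

Rule 1 Medial Vowel Deletion: [madiwvib] → [madwvb]
Rule 2 Cluster Epenthesis: [madwvb] → [madwvab]
Rule 3 Word-Final Devoicing: [madwvab] → [madwvap]
Rule 4 Geminate Reduction: no change — [madwvap]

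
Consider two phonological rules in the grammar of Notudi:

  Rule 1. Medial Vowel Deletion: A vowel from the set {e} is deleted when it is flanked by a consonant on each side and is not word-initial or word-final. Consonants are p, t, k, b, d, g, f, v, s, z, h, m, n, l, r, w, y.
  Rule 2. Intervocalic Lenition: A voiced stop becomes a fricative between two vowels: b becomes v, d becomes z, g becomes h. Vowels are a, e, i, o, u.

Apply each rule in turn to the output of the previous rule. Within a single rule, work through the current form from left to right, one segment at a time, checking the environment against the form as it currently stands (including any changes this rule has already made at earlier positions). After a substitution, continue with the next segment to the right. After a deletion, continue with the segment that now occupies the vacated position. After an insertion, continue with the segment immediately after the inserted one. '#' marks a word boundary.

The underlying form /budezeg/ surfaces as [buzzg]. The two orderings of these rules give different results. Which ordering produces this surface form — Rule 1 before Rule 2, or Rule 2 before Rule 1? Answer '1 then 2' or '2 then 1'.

2 then 1

Order 1 then 2:
  1 Medial Vowel Deletion: [budezeg] → [budzg]
  2 Intervocalic Lenition: no change — [budzg]
  result: [budzg]
Order 2 then 1:
  2 Intervocalic Lenition: [budezeg] → [buzezeg]
  1 Medial Vowel Deletion: [buzezeg] → [buzzg]
  result: [buzzg]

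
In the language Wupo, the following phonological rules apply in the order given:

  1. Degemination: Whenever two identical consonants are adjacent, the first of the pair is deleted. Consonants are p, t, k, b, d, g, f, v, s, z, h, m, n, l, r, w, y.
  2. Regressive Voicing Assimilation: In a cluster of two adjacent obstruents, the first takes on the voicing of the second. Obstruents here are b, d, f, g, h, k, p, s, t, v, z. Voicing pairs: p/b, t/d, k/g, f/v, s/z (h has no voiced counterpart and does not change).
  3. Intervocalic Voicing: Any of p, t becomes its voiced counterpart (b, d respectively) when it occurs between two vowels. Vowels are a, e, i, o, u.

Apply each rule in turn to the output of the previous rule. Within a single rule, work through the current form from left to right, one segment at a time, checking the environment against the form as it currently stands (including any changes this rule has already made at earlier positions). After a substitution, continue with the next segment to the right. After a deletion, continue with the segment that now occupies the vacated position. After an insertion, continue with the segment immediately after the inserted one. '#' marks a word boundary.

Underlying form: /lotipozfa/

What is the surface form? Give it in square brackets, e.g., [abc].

[lodibosfa]

1 Degemination: no change — [lotipozfa]
2 Regressive Voicing Assimilation: [lotipozfa] → [lotiposfa]
3 Intervocalic Voicing: [lotiposfa] → [lodibosfa]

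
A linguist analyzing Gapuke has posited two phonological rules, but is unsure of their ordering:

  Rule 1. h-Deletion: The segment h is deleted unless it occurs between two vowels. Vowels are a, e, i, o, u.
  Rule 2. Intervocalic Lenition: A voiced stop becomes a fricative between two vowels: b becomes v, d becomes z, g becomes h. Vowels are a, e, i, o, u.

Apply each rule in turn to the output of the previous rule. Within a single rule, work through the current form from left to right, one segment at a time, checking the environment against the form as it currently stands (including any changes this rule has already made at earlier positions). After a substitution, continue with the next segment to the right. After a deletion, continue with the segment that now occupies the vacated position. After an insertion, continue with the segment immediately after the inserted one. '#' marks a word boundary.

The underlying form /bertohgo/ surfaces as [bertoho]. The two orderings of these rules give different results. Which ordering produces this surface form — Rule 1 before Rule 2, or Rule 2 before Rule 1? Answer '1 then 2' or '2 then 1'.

Order 1 then 2:
  1 h-Deletion: [bertohgo] → [bertogo]
  2 Intervocalic Lenition: [bertogo] → [bertoho]
  result: [bertoho]
Order 2 then 1:
  2 Intervocalic Lenition: no change — [bertohgo]
  1 h-Deletion: [bertohgo] → [bertogo]
  result: [bertogo]

1 then 2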